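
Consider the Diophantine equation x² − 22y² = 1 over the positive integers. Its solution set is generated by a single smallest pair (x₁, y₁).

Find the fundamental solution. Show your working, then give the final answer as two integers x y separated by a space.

√22 → a₀=4, period (1,2,4,2,1,8); ℓ=6 even so k=5
k=0  a_k=4  p_k/q_k = 4/1
k=1  a_k=1  p_k/q_k = 5/1
k=2  a_k=2  p_k/q_k = 14/3
k=3  a_k=4  p_k/q_k = 61/13
k=4  a_k=2  p_k/q_k = 136/29
k=5  a_k=1  p_k/q_k = 197/42
(x₁, y₁) = (197, 42);  197² − 22·42² = 1 ✓

197 42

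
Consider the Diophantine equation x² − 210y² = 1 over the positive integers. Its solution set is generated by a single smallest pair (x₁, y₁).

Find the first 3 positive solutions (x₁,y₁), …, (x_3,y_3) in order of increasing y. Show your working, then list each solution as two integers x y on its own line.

[14; 2,28] for √210; ℓ=2 ⇒ convergent index 1
i=0: a=14 ⇒ p=14, q=1
i=1: a=2 ⇒ p=29, q=2
(x₁, y₁) = (29, 2);  29² − 210·2² = 1 ✓
k=2:  x_2 = 29·29+210·2·2 = 1681,  y_2 = 29·2+2·29 = 116
k=3:  x_3 = 29·1681+210·2·116 = 97469,  y_3 = 29·116+2·1681 = 6726

29 2
1681 116
97469 6726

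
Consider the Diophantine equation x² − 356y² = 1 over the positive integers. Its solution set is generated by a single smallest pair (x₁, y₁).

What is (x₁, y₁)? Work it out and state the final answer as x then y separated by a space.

d=356: √d = [18; 1,6,1,1,2,…,6,1,36] (ℓ=14, even), read p_13/q_13
i=0: a=18 ⇒ p=18, q=1
…
i=2: a=6 ⇒ p=132, q=7
…
i=4: a=1 ⇒ p=283, q=15
…
i=6: a=1 ⇒ p=1000, q=53
i=7: a=8 ⇒ p=8717, q=462
…
i=12: a=6 ⇒ p=433982, q=23001
i=13: a=1 ⇒ p=500001, q=26500
fundamental: x₁=500001, y₁=26500  (since 250001000001 − 356·702250000 = 1)

500001 26500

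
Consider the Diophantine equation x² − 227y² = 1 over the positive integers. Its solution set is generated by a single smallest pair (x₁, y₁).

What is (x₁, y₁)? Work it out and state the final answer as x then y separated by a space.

226 15

√227 → a₀=15, period (15,30); ℓ=2 even so k=1
k=0  a_k=15  p_k/q_k = 15/1
k=1  a_k=15  p_k/q_k = 226/15
→ (226, 15).  Check: 226²=51076, 227·15²=51075, difference 1.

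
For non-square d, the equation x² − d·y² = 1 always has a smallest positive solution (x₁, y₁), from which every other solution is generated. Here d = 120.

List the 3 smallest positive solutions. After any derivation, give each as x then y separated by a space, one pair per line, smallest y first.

11 1
241 22
5291 483

√120 = [10; 1,20, …], period ℓ=2 (even) → k=1
k=0  a_k=10  p_k/q_k = 10/1
k=1  a_k=1  p_k/q_k = 11/1
→ (11, 1).  Check: 11²=121, 120·1²=120, difference 1.
(x_2, y_2) = (11·11 + 120·1·1, 11·1 + 1·11) = (241, 22)
(x_3, y_3) = (11·241 + 120·1·22, 11·22 + 1·241) = (5291, 483)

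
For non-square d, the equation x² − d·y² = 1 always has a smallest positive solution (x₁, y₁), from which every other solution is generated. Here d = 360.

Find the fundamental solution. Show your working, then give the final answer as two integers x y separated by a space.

√360 → a₀=18, period (1,36); ℓ=2 even so k=1
a_0=18:  p_0=18·1+0=18,  q_0=18·0+1=1
a_1=1:  p_1=1·18+1=19,  q_1=1·1+0=1
(x₁, y₁) = (19, 1);  19² − 360·1² = 1 ✓

19 1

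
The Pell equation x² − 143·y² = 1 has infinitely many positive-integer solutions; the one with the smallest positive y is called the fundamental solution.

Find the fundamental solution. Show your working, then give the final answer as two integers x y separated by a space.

d=143: √d = [11; 1,22] (ℓ=2, even), read p_1/q_1
a_0=11:  p_0=11·1+0=11,  q_0=11·0+1=1
a_1=1:  p_1=1·11+1=12,  q_1=1·1+0=1
fundamental: x₁=12, y₁=1  (since 144 − 143·1 = 1)

12 1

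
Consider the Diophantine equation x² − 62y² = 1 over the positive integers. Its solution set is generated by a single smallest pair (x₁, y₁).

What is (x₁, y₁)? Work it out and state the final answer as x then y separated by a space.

63 8

√62 = [7; 1,6,1,14, …], period ℓ=4 (even) → k=3
i=0: a=7 ⇒ p=7, q=1
i=1: a=1 ⇒ p=8, q=1
i=2: a=6 ⇒ p=55, q=7
i=3: a=1 ⇒ p=63, q=8
fundamental: x₁=63, y₁=8  (since 3969 − 62·64 = 1)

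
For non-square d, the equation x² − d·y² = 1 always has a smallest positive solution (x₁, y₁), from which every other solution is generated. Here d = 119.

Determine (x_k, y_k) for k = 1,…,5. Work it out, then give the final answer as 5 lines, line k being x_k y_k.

120 11
28799 2640
6911640 633589
1658764801 152058720
398096640600 36493459211

√119 → a₀=10, period (1,9,1,20); ℓ=4 even so k=3
step 0: (10, 1)  from 10·(1,0) + (0,1)
…
step 2: (109, 10)  from 9·(11,1) + (10,1)
step 3: (120, 11)  from 1·(109,10) + (11,1)
(x₁, y₁) = (120, 11);  120² − 119·11² = 1 ✓
(120+11√119)^2 = 28799 + 2640√119
(120+11√119)^3 = 6911640 + 633589√119
(120+11√119)^4 = 1658764801 + 152058720√119
(120+11√119)^5 = 398096640600 + 36493459211√119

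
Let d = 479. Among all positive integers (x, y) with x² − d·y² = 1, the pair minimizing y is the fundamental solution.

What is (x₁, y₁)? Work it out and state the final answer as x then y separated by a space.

[21; 1,7,1,3,2,21,2,3,1,7,1,42] for √479; ℓ=12 ⇒ convergent index 11
i=0: a=21 ⇒ p=21, q=1
…
i=4: a=3 ⇒ p=766, q=35
…
i=6: a=21 ⇒ p=37075, q=1694
…
i=8: a=3 ⇒ p=264712, q=12095
…
i=10: a=7 ⇒ p=2648849, q=121029
i=11: a=1 ⇒ p=2989440, q=136591
fundamental: x₁=2989440, y₁=136591  (since 8936751513600 − 479·18657101281 = 1)

2989440 136591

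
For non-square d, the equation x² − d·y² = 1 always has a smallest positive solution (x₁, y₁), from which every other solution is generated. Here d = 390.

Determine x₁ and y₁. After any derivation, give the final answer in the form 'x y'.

79 4

d=390: √d = [19; 1,2,1,38] (ℓ=4, even), read p_3/q_3
i=0: a=19 ⇒ p=19, q=1
i=1: a=1 ⇒ p=20, q=1
i=2: a=2 ⇒ p=59, q=3
i=3: a=1 ⇒ p=79, q=4
fundamental: x₁=79, y₁=4  (since 6241 − 390·16 = 1)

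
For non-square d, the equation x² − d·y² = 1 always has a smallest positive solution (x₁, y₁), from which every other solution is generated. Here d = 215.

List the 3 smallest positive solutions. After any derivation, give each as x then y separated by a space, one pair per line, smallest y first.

d=215: √d = [14; 1,1,1,28] (ℓ=4, even), read p_3/q_3
i=0: a=14 ⇒ p=14, q=1
…
i=2: a=1 ⇒ p=29, q=2
i=3: a=1 ⇒ p=44, q=3
(x₁, y₁) = (44, 3);  44² − 215·3² = 1 ✓
(x_2, y_2) = (44·44 + 215·3·3, 44·3 + 3·44) = (3871, 264)
(x_3, y_3) = (44·3871 + 215·3·264, 44·264 + 3·3871) = (340604, 23229)

44 3
3871 264
340604 23229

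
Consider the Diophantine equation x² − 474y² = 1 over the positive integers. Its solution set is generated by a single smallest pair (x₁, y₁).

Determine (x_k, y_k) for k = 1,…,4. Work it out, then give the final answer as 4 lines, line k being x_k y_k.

d=474: √d = [21; 1,3,2,1,1,…,3,1,42] (ℓ=14, even), read p_13/q_13
step 0: (21, 1)  from 21·(1,0) + (0,1)
…
step 2: (87, 4)  from 3·(22,1) + (21,1)
step 3: (196, 9)  from 2·(87,4) + (22,1)
…
step 7: (5051, 232)  from 6·(762,35) + (479,22)
…
step 9: (10864, 499)  from 1·(5813,267) + (5051,232)
…
step 11: (44218, 2031)  from 2·(16677,766) + (10864,499)
step 12: (149331, 6859)  from 3·(44218,2031) + (16677,766)
step 13: (193549, 8890)  from 1·(149331,6859) + (44218,2031)
→ (193549, 8890).  Check: 193549²=37461215401, 474·8890²=37461215400, difference 1.
k=2:  x_2 = 193549·193549+474·8890·8890 = 74922430801,  y_2 = 193549·8890+8890·193549 = 3441301220
k=3:  x_3 = 193549·74922430801+474·8890·3441301220 = 29002323118011949,  y_3 = 193549·3441301220+8890·74922430801 = 1332120819650670
k=4:  x_4 = 193549·29002323118011949+474·8890·1332120819650670 = 11226741274261267003201,  y_4 = 193549·1332120819650670+8890·29002323118011949 = 515661305041693754440

193549 8890
74922430801 3441301220
29002323118011949 1332120819650670
11226741274261267003201 515661305041693754440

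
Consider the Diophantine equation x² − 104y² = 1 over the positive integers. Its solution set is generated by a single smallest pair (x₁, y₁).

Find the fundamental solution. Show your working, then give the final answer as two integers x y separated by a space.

51 5

√104 = [10; 5,20, …], period ℓ=2 (even) → k=1
a_0=10:  p_0=10·1+0=10,  q_0=10·0+1=1
a_1=5:  p_1=5·10+1=51,  q_1=5·1+0=5
→ (51, 5).  Check: 51²=2601, 104·5²=2600, difference 1.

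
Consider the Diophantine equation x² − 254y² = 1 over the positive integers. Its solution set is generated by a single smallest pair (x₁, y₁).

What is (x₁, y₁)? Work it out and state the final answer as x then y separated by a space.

255 16

√254 → a₀=15, period (1,14,1,30); ℓ=4 even so k=3
step 0: (15, 1)  from 15·(1,0) + (0,1)
…
step 2: (239, 15)  from 14·(16,1) + (15,1)
step 3: (255, 16)  from 1·(239,15) + (16,1)
→ (255, 16).  Check: 255²=65025, 254·16²=65024, difference 1.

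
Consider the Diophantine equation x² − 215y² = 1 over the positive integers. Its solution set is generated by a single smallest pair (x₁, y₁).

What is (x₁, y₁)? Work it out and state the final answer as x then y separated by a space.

d=215: √d = [14; 1,1,1,28] (ℓ=4, even), read p_3/q_3
step 0: (14, 1)  from 14·(1,0) + (0,1)
step 1: (15, 1)  from 1·(14,1) + (1,0)
step 2: (29, 2)  from 1·(15,1) + (14,1)
step 3: (44, 3)  from 1·(29,2) + (15,1)
(x₁, y₁) = (44, 3);  44² − 215·3² = 1 ✓

44 3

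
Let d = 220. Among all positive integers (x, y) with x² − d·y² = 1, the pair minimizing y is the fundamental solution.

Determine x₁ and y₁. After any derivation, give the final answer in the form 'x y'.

√220 = [14; 1,4,1,28, …], period ℓ=4 (even) → k=3
i=0: a=14 ⇒ p=14, q=1
i=1: a=1 ⇒ p=15, q=1
i=2: a=4 ⇒ p=74, q=5
i=3: a=1 ⇒ p=89, q=6
(x₁, y₁) = (89, 6);  89² − 220·6² = 1 ✓

89 6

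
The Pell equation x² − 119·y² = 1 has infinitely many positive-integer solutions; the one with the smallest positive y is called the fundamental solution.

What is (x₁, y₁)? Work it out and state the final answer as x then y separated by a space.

√119 = [10; 1,9,1,20, …], period ℓ=4 (even) → k=3
k=0  a_k=10  p_k/q_k = 10/1
k=1  a_k=1  p_k/q_k = 11/1
k=2  a_k=9  p_k/q_k = 109/10
k=3  a_k=1  p_k/q_k = 120/11
(x₁, y₁) = (120, 11);  120² − 119·11² = 1 ✓

120 11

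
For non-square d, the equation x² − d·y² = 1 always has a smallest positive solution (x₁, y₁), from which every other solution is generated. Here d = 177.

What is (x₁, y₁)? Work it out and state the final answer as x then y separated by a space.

62423 4692

√177 → a₀=13, period (3,3,2,8,2,3,3,26); ℓ=8 even so k=7
i=0: a=13 ⇒ p=13, q=1
i=1: a=3 ⇒ p=40, q=3
i=2: a=3 ⇒ p=133, q=10
…
i=4: a=8 ⇒ p=2581, q=194
…
i=6: a=3 ⇒ p=18985, q=1427
i=7: a=3 ⇒ p=62423, q=4692
(x₁, y₁) = (62423, 4692);  62423² − 177·4692² = 1 ✓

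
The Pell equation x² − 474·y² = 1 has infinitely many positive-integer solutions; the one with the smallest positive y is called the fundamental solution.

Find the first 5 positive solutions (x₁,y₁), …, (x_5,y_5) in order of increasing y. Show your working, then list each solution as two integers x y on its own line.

d=474: √d = [21; 1,3,2,1,1,…,3,1,42] (ℓ=14, even), read p_13/q_13
k=0  a_k=21  p_k/q_k = 21/1
…
k=5  a_k=1  p_k/q_k = 479/22
…
k=7  a_k=6  p_k/q_k = 5051/232
k=8  a_k=1  p_k/q_k = 5813/267
…
k=12  a_k=3  p_k/q_k = 149331/6859
k=13  a_k=1  p_k/q_k = 193549/8890
(x₁, y₁) = (193549, 8890);  193549² − 474·8890² = 1 ✓
(x_2, y_2) = (193549·193549 + 474·8890·8890, 193549·8890 + 8890·193549) = (74922430801, 3441301220)
(x_3, y_3) = (193549·74922430801 + 474·8890·3441301220, 193549·3441301220 + 8890·74922430801) = (29002323118011949, 1332120819650670)
(x_4, y_4) = (193549·29002323118011949 + 474·8890·1332120819650670, 193549·1332120819650670 + 8890·29002323118011949) = (11226741274261267003201, 515661305041693754440)
(x_5, y_5) = (193549·11226741274261267003201 + 474·8890·515661305041693754440, 193549·515661305041693754440 + 8890·11226741274261267003201) = (4345849093754985611287088749, 199611459857697448136564450)

193549 8890
74922430801 3441301220
29002323118011949 1332120819650670
11226741274261267003201 515661305041693754440
4345849093754985611287088749 199611459857697448136564450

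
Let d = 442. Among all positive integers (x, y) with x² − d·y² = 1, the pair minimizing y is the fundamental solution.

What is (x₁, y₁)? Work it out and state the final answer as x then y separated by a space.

883 42

√442 → a₀=21, period (42); ℓ=1 odd so k=1
k=0  a_k=21  p_k/q_k = 21/1
k=1  a_k=42  p_k/q_k = 883/42
fundamental: x₁=883, y₁=42  (since 779689 − 442·1764 = 1)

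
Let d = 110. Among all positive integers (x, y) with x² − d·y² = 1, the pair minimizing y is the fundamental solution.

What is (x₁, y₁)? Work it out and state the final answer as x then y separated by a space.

21 2

√110 → a₀=10, period (2,20); ℓ=2 even so k=1
a_0=10:  p_0=10·1+0=10,  q_0=10·0+1=1
a_1=2:  p_1=2·10+1=21,  q_1=2·1+0=2
→ (21, 2).  Check: 21²=441, 110·2²=440, difference 1.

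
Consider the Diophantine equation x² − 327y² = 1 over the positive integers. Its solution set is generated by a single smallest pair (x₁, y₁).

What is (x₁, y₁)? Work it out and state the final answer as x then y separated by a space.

217 12

d=327: √d = [18; 12,36] (ℓ=2, even), read p_1/q_1
a_0=18:  p_0=18·1+0=18,  q_0=18·0+1=1
a_1=12:  p_1=12·18+1=217,  q_1=12·1+0=12
(x₁, y₁) = (217, 12);  217² − 327·12² = 1 ✓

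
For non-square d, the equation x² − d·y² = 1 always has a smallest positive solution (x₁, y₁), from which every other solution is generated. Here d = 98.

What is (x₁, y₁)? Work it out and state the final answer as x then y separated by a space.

99 10

√98 → a₀=9, period (1,8,1,18); ℓ=4 even so k=3
step 0: (9, 1)  from 9·(1,0) + (0,1)
step 1: (10, 1)  from 1·(9,1) + (1,0)
step 2: (89, 9)  from 8·(10,1) + (9,1)
step 3: (99, 10)  from 1·(89,9) + (10,1)
→ (99, 10).  Check: 99²=9801, 98·10²=9800, difference 1.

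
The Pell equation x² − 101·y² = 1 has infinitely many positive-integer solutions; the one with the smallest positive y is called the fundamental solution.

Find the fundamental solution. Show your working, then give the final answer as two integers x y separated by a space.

201 20

√101 = [10; 20, …], period ℓ=1 (odd) → k=1
k=0  a_k=10  p_k/q_k = 10/1
k=1  a_k=20  p_k/q_k = 201/20
(x₁, y₁) = (201, 20);  201² − 101·20² = 1 ✓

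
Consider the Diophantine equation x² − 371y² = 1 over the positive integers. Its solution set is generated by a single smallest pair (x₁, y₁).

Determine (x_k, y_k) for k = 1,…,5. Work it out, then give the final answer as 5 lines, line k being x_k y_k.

1695 88
5746049 298320
19479104415 1011304712
66034158220801 3428322675360
223855776889410975 11622012858165688

√371 → a₀=19, period (3,1,4,1,3,38); ℓ=6 even so k=5
a_0=19:  p_0=19·1+0=19,  q_0=19·0+1=1
…
a_3=4:  p_3=4·77+58=366,  q_3=4·4+3=19
a_4=1:  p_4=1·366+77=443,  q_4=1·19+4=23
a_5=3:  p_5=3·443+366=1695,  q_5=3·23+19=88
(x₁, y₁) = (1695, 88);  1695² − 371·88² = 1 ✓
(x_2, y_2) = (1695·1695 + 371·88·88, 1695·88 + 88·1695) = (5746049, 298320)
(x_3, y_3) = (1695·5746049 + 371·88·298320, 1695·298320 + 88·5746049) = (19479104415, 1011304712)
(x_4, y_4) = (1695·19479104415 + 371·88·1011304712, 1695·1011304712 + 88·19479104415) = (66034158220801, 3428322675360)
(x_5, y_5) = (1695·66034158220801 + 371·88·3428322675360, 1695·3428322675360 + 88·66034158220801) = (223855776889410975, 11622012858165688)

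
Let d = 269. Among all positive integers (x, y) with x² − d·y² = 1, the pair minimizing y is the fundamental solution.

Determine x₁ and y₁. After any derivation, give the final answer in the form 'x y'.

√269 = [16; 2,2,32, …], period ℓ=3 (odd) → k=5
k=0  a_k=16  p_k/q_k = 16/1
k=1  a_k=2  p_k/q_k = 33/2
k=2  a_k=2  p_k/q_k = 82/5
…
k=4  a_k=2  p_k/q_k = 5396/329
k=5  a_k=2  p_k/q_k = 13449/820
fundamental: x₁=13449, y₁=820  (since 180875601 − 269·672400 = 1)

13449 820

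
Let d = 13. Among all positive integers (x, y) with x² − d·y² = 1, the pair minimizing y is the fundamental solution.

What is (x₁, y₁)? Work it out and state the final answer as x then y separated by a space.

[3; 1,1,1,1,6] for √13; ℓ=5 ⇒ convergent index 9
k=0  a_k=3  p_k/q_k = 3/1
k=1  a_k=1  p_k/q_k = 4/1
k=2  a_k=1  p_k/q_k = 7/2
k=3  a_k=1  p_k/q_k = 11/3
k=4  a_k=1  p_k/q_k = 18/5
k=5  a_k=6  p_k/q_k = 119/33
…
k=7  a_k=1  p_k/q_k = 256/71
k=8  a_k=1  p_k/q_k = 393/109
k=9  a_k=1  p_k/q_k = 649/180
→ (649, 180).  Check: 649²=421201, 13·180²=421200, difference 1.

649 180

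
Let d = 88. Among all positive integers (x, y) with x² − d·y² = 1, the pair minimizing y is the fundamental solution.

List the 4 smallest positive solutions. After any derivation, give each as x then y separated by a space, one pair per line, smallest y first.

197 21
77617 8274
30580901 3259935
12048797377 1284406116

[9; 2,1,1,1,2,18] for √88; ℓ=6 ⇒ convergent index 5
a_0=9:  p_0=9·1+0=9,  q_0=9·0+1=1
…
a_2=1:  p_2=1·19+9=28,  q_2=1·2+1=3
…
a_4=1:  p_4=1·47+28=75,  q_4=1·5+3=8
a_5=2:  p_5=2·75+47=197,  q_5=2·8+5=21
fundamental: x₁=197, y₁=21  (since 38809 − 88·441 = 1)
(197+21√88)^2 = 77617 + 8274√88
(197+21√88)^3 = 30580901 + 3259935√88
(197+21√88)^4 = 12048797377 + 1284406116√88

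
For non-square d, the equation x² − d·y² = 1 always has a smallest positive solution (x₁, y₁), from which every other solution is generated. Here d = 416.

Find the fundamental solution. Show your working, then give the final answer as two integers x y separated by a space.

d=416: √d = [20; 2,1,1,9,1,1,2,40] (ℓ=8, even), read p_7/q_7
i=0: a=20 ⇒ p=20, q=1
…
i=6: a=1 ⇒ p=2060, q=101
i=7: a=2 ⇒ p=5201, q=255
fundamental: x₁=5201, y₁=255  (since 27050401 − 416·65025 = 1)

5201 255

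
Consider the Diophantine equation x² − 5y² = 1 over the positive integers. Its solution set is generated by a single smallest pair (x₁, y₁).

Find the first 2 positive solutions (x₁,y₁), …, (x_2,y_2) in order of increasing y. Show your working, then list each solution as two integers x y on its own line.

9 4
161 72

√5 → a₀=2, period (4); ℓ=1 odd so k=1
a_0=2:  p_0=2·1+0=2,  q_0=2·0+1=1
a_1=4:  p_1=4·2+1=9,  q_1=4·1+0=4
(x₁, y₁) = (9, 4);  9² − 5·4² = 1 ✓
(x_2, y_2) = (9·9 + 5·4·4, 9·4 + 4·9) = (161, 72)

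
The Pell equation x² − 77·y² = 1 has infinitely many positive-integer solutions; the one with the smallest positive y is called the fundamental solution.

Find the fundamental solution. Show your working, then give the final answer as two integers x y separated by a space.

d=77: √d = [8; 1,3,2,3,1,16] (ℓ=6, even), read p_5/q_5
a_0=8:  p_0=8·1+0=8,  q_0=8·0+1=1
…
a_3=2:  p_3=2·35+9=79,  q_3=2·4+1=9
a_4=3:  p_4=3·79+35=272,  q_4=3·9+4=31
a_5=1:  p_5=1·272+79=351,  q_5=1·31+9=40
fundamental: x₁=351, y₁=40  (since 123201 − 77·1600 = 1)

351 40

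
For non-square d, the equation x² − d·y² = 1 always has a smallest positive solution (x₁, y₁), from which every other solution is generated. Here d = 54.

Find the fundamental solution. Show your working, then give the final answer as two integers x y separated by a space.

√54 = [7; 2,1,6,1,2,14, …], period ℓ=6 (even) → k=5
step 0: (7, 1)  from 7·(1,0) + (0,1)
…
step 2: (22, 3)  from 1·(15,2) + (7,1)
step 3: (147, 20)  from 6·(22,3) + (15,2)
step 4: (169, 23)  from 1·(147,20) + (22,3)
step 5: (485, 66)  from 2·(169,23) + (147,20)
→ (485, 66).  Check: 485²=235225, 54·66²=235224, difference 1.

485 66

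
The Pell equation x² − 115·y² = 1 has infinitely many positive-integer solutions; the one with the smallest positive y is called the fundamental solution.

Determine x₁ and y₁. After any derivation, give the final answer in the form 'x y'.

√115 → a₀=10, period (1,2,1,1,1,1,1,2,1,20); ℓ=10 even so k=9
k=0  a_k=10  p_k/q_k = 10/1
k=1  a_k=1  p_k/q_k = 11/1
k=2  a_k=2  p_k/q_k = 32/3
k=3  a_k=1  p_k/q_k = 43/4
k=4  a_k=1  p_k/q_k = 75/7
…
k=8  a_k=2  p_k/q_k = 815/76
k=9  a_k=1  p_k/q_k = 1126/105
→ (1126, 105).  Check: 1126²=1267876, 115·105²=1267875, difference 1.

1126 105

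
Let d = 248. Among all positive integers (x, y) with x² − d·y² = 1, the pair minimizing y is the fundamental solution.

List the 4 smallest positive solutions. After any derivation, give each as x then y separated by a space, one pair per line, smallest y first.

√248 = [15; 1,2,1,30, …], period ℓ=4 (even) → k=3
a_0=15:  p_0=15·1+0=15,  q_0=15·0+1=1
a_1=1:  p_1=1·15+1=16,  q_1=1·1+0=1
a_2=2:  p_2=2·16+15=47,  q_2=2·1+1=3
a_3=1:  p_3=1·47+16=63,  q_3=1·3+1=4
→ (63, 4).  Check: 63²=3969, 248·4²=3968, difference 1.
(x_2, y_2) = (63·63 + 248·4·4, 63·4 + 4·63) = (7937, 504)
(x_3, y_3) = (63·7937 + 248·4·504, 63·504 + 4·7937) = (999999, 63500)
(x_4, y_4) = (63·999999 + 248·4·63500, 63·63500 + 4·999999) = (125991937, 8000496)

63 4
7937 504
999999 63500
125991937 8000496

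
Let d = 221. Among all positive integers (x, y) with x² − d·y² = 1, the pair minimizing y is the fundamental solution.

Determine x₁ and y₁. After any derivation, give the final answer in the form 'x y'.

1665 112

√221 = [14; 1,6,2,6,1,28, …], period ℓ=6 (even) → k=5
k=0  a_k=14  p_k/q_k = 14/1
…
k=2  a_k=6  p_k/q_k = 104/7
…
k=4  a_k=6  p_k/q_k = 1442/97
k=5  a_k=1  p_k/q_k = 1665/112
(x₁, y₁) = (1665, 112);  1665² − 221·112² = 1 ✓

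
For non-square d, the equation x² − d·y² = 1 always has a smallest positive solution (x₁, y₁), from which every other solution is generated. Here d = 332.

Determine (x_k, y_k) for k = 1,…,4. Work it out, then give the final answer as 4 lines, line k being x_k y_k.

[18; 4,1,1,8,1,1,4,36] for √332; ℓ=8 ⇒ convergent index 7
k=0  a_k=18  p_k/q_k = 18/1
k=1  a_k=4  p_k/q_k = 73/4
…
k=6  a_k=1  p_k/q_k = 2970/163
k=7  a_k=4  p_k/q_k = 13447/738
→ (13447, 738).  Check: 13447²=180821809, 332·738²=180821808, difference 1.
(x_2, y_2) = (13447·13447 + 332·738·738, 13447·738 + 738·13447) = (361643617, 19847772)
(x_3, y_3) = (13447·361643617 + 332·738·19847772, 13447·19847772 + 738·361643617) = (9726043422151, 533785979430)
(x_4, y_4) = (13447·9726043422151 + 332·738·533785979430, 13447·533785979430 + 738·9726043422151) = (261572211433685377, 14355640110942648)

13447 738
361643617 19847772
9726043422151 533785979430
261572211433685377 14355640110942648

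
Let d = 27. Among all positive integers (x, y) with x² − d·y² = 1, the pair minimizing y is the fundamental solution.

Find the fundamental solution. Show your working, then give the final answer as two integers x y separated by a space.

√27 → a₀=5, period (5,10); ℓ=2 even so k=1
a_0=5:  p_0=5·1+0=5,  q_0=5·0+1=1
a_1=5:  p_1=5·5+1=26,  q_1=5·1+0=5
(x₁, y₁) = (26, 5);  26² − 27·5² = 1 ✓

26 5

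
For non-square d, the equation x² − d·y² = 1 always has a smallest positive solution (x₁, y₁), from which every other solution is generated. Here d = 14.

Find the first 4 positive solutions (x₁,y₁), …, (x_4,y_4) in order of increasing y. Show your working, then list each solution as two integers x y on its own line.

√14 = [3; 1,2,1,6, …], period ℓ=4 (even) → k=3
i=0: a=3 ⇒ p=3, q=1
i=1: a=1 ⇒ p=4, q=1
i=2: a=2 ⇒ p=11, q=3
i=3: a=1 ⇒ p=15, q=4
fundamental: x₁=15, y₁=4  (since 225 − 14·16 = 1)
k=2:  x_2 = 15·15+14·4·4 = 449,  y_2 = 15·4+4·15 = 120
k=3:  x_3 = 15·449+14·4·120 = 13455,  y_3 = 15·120+4·449 = 3596
k=4:  x_4 = 15·13455+14·4·3596 = 403201,  y_4 = 15·3596+4·13455 = 107760

15 4
449 120
13455 3596
403201 107760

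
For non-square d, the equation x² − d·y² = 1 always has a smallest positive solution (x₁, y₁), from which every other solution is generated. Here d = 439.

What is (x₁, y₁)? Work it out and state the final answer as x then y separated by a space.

[20; 1,19,1,40] for √439; ℓ=4 ⇒ convergent index 3
i=0: a=20 ⇒ p=20, q=1
…
i=2: a=19 ⇒ p=419, q=20
i=3: a=1 ⇒ p=440, q=21
(x₁, y₁) = (440, 21);  440² − 439·21² = 1 ✓

440 21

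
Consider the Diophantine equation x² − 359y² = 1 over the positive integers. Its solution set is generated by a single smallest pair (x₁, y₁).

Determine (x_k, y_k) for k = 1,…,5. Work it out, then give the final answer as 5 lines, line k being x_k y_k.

√359 → a₀=18, period (1,17,1,36); ℓ=4 even so k=3
step 0: (18, 1)  from 18·(1,0) + (0,1)
step 1: (19, 1)  from 1·(18,1) + (1,0)
step 2: (341, 18)  from 17·(19,1) + (18,1)
step 3: (360, 19)  from 1·(341,18) + (19,1)
→ (360, 19).  Check: 360²=129600, 359·19²=129599, difference 1.
k=2:  x_2 = 360·360+359·19·19 = 259199,  y_2 = 360·19+19·360 = 13680
k=3:  x_3 = 360·259199+359·19·13680 = 186622920,  y_3 = 360·13680+19·259199 = 9849581
k=4:  x_4 = 360·186622920+359·19·9849581 = 134368243201,  y_4 = 360·9849581+19·186622920 = 7091684640
k=5:  x_5 = 360·134368243201+359·19·7091684640 = 96744948481800,  y_5 = 360·7091684640+19·134368243201 = 5106003091219

360 19
259199 13680
186622920 9849581
134368243201 7091684640
96744948481800 5106003091219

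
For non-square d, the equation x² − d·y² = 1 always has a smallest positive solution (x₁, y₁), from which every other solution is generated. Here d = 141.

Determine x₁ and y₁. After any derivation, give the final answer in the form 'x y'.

95 8

√141 = [11; 1,6,1,22, …], period ℓ=4 (even) → k=3
step 0: (11, 1)  from 11·(1,0) + (0,1)
step 1: (12, 1)  from 1·(11,1) + (1,0)
step 2: (83, 7)  from 6·(12,1) + (11,1)
step 3: (95, 8)  from 1·(83,7) + (12,1)
→ (95, 8).  Check: 95²=9025, 141·8²=9024, difference 1.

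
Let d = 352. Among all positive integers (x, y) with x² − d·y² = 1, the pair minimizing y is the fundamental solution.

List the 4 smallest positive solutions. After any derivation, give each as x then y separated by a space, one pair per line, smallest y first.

[18; 1,3,5,9,5,3,1,36] for √352; ℓ=8 ⇒ convergent index 7
i=0: a=18 ⇒ p=18, q=1
i=1: a=1 ⇒ p=19, q=1
i=2: a=3 ⇒ p=75, q=4
i=3: a=5 ⇒ p=394, q=21
…
i=6: a=3 ⇒ p=59118, q=3151
i=7: a=1 ⇒ p=77617, q=4137
(x₁, y₁) = (77617, 4137);  77617² − 352·4137² = 1 ✓
(77617+4137√352)^2 = 12048797377 + 642203058√352
(77617+4137√352)^3 = 1870383011943601 + 99691749501435√352
(77617+4137√352)^4 = 290347036464004160257 + 15475549041463557732√352

77617 4137
12048797377 642203058
1870383011943601 99691749501435
290347036464004160257 15475549041463557732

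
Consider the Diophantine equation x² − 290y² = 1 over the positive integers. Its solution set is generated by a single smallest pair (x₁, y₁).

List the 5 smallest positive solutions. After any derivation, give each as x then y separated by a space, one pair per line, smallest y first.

d=290: √d = [17; 34] (ℓ=1, odd), read p_1/q_1
i=0: a=17 ⇒ p=17, q=1
i=1: a=34 ⇒ p=579, q=34
→ (579, 34).  Check: 579²=335241, 290·34²=335240, difference 1.
n=2: (579,34)∘(579,34) = (579·579+290·34·34, 579·34+34·579) = (670481,39372)
n=3: (670481,39372)∘(579,34) = (579·670481+290·34·39372, 579·39372+34·670481) = (776416419,45592742)
n=4: (776416419,45592742)∘(579,34) = (579·776416419+290·34·45592742, 579·45592742+34·776416419) = (899089542721,52796355864)
n=5: (899089542721,52796355864)∘(579,34) = (579·899089542721+290·34·52796355864, 579·52796355864+34·899089542721) = (1041144914054499,61138134497770)

579 34
670481 39372
776416419 45592742
899089542721 52796355864
1041144914054499 61138134497770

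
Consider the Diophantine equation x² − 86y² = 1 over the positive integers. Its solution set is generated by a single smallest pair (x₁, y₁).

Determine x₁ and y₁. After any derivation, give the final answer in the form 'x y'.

√86 = [9; 3,1,1,1,8,1,1,1,3,18, …], period ℓ=10 (even) → k=9
i=0: a=9 ⇒ p=9, q=1
…
i=2: a=1 ⇒ p=37, q=4
i=3: a=1 ⇒ p=65, q=7
i=4: a=1 ⇒ p=102, q=11
i=5: a=8 ⇒ p=881, q=95
i=6: a=1 ⇒ p=983, q=106
…
i=8: a=1 ⇒ p=2847, q=307
i=9: a=3 ⇒ p=10405, q=1122
→ (10405, 1122).  Check: 10405²=108264025, 86·1122²=108264024, difference 1.

10405 1122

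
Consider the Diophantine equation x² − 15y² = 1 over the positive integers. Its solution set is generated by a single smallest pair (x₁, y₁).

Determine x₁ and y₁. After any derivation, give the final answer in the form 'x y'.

d=15: √d = [3; 1,6] (ℓ=2, even), read p_1/q_1
k=0  a_k=3  p_k/q_k = 3/1
k=1  a_k=1  p_k/q_k = 4/1
→ (4, 1).  Check: 4²=16, 15·1²=15, difference 1.

4 1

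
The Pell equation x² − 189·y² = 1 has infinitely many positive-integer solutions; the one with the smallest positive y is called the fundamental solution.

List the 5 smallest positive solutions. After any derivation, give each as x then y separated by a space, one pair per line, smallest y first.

55 4
6049 440
665335 48396
73180801 5323120
8049222775 585494804

[13; 1,2,1,26] for √189; ℓ=4 ⇒ convergent index 3
a_0=13:  p_0=13·1+0=13,  q_0=13·0+1=1
a_1=1:  p_1=1·13+1=14,  q_1=1·1+0=1
a_2=2:  p_2=2·14+13=41,  q_2=2·1+1=3
a_3=1:  p_3=1·41+14=55,  q_3=1·3+1=4
(x₁, y₁) = (55, 4);  55² − 189·4² = 1 ✓
n=2: (55,4)∘(55,4) = (55·55+189·4·4, 55·4+4·55) = (6049,440)
n=3: (6049,440)∘(55,4) = (55·6049+189·4·440, 55·440+4·6049) = (665335,48396)
n=4: (665335,48396)∘(55,4) = (55·665335+189·4·48396, 55·48396+4·665335) = (73180801,5323120)
n=5: (73180801,5323120)∘(55,4) = (55·73180801+189·4·5323120, 55·5323120+4·73180801) = (8049222775,585494804)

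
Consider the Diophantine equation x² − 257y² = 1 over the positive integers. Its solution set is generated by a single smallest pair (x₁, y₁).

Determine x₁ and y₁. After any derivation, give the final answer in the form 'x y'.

513 32

√257 = [16; 32, …], period ℓ=1 (odd) → k=1
step 0: (16, 1)  from 16·(1,0) + (0,1)
step 1: (513, 32)  from 32·(16,1) + (1,0)
(x₁, y₁) = (513, 32);  513² − 257·32² = 1 ✓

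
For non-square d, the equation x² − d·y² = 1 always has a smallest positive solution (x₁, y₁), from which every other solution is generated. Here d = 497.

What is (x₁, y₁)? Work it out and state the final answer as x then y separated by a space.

√497 → a₀=22, period (3,2,2,5,6,5,2,2,3,44); ℓ=10 even so k=9
i=0: a=22 ⇒ p=22, q=1
…
i=4: a=5 ⇒ p=2051, q=92
…
i=7: a=2 ⇒ p=143637, q=6443
i=8: a=2 ⇒ p=352750, q=15823
i=9: a=3 ⇒ p=1201887, q=53912
fundamental: x₁=1201887, y₁=53912  (since 1444532360769 − 497·2906503744 = 1)

1201887 53912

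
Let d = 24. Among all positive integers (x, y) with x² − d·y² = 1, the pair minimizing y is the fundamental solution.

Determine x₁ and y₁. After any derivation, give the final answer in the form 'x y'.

d=24: √d = [4; 1,8] (ℓ=2, even), read p_1/q_1
k=0  a_k=4  p_k/q_k = 4/1
k=1  a_k=1  p_k/q_k = 5/1
→ (5, 1).  Check: 5²=25, 24·1²=24, difference 1.

5 1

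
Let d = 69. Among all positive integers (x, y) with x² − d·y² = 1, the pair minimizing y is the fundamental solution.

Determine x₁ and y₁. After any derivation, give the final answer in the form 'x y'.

√69 → a₀=8, period (3,3,1,4,1,3,3,16); ℓ=8 even so k=7
k=0  a_k=8  p_k/q_k = 8/1
k=1  a_k=3  p_k/q_k = 25/3
k=2  a_k=3  p_k/q_k = 83/10
k=3  a_k=1  p_k/q_k = 108/13
…
k=6  a_k=3  p_k/q_k = 2384/287
k=7  a_k=3  p_k/q_k = 7775/936
(x₁, y₁) = (7775, 936);  7775² − 69·936² = 1 ✓

7775 936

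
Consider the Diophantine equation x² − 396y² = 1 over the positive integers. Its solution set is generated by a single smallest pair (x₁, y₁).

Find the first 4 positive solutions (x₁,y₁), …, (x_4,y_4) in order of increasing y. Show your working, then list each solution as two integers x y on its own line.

199 10
79201 3980
31521799 1584030
12545596801 630439960

d=396: √d = [19; 1,8,1,38] (ℓ=4, even), read p_3/q_3
a_0=19:  p_0=19·1+0=19,  q_0=19·0+1=1
a_1=1:  p_1=1·19+1=20,  q_1=1·1+0=1
a_2=8:  p_2=8·20+19=179,  q_2=8·1+1=9
a_3=1:  p_3=1·179+20=199,  q_3=1·9+1=10
fundamental: x₁=199, y₁=10  (since 39601 − 396·100 = 1)
k=2:  x_2 = 199·199+396·10·10 = 79201,  y_2 = 199·10+10·199 = 3980
k=3:  x_3 = 199·79201+396·10·3980 = 31521799,  y_3 = 199·3980+10·79201 = 1584030
k=4:  x_4 = 199·31521799+396·10·1584030 = 12545596801,  y_4 = 199·1584030+10·31521799 = 630439960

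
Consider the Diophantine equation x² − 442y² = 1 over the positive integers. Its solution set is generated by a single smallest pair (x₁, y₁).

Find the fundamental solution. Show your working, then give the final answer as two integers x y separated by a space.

d=442: √d = [21; 42] (ℓ=1, odd), read p_1/q_1
step 0: (21, 1)  from 21·(1,0) + (0,1)
step 1: (883, 42)  from 42·(21,1) + (1,0)
(x₁, y₁) = (883, 42);  883² − 442·42² = 1 ✓

883 42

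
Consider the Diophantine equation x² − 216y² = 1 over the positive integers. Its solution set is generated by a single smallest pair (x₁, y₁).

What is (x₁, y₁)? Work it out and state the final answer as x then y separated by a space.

√216 = [14; 1,2,3,2,1,28, …], period ℓ=6 (even) → k=5
step 0: (14, 1)  from 14·(1,0) + (0,1)
step 1: (15, 1)  from 1·(14,1) + (1,0)
…
step 3: (147, 10)  from 3·(44,3) + (15,1)
step 4: (338, 23)  from 2·(147,10) + (44,3)
step 5: (485, 33)  from 1·(338,23) + (147,10)
(x₁, y₁) = (485, 33);  485² − 216·33² = 1 ✓

485 33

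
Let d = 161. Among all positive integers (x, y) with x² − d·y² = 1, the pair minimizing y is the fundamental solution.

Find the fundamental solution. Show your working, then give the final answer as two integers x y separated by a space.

11775 928

√161 = [12; 1,2,4,1,2,1,4,2,1,24, …], period ℓ=10 (even) → k=9
k=0  a_k=12  p_k/q_k = 12/1
k=1  a_k=1  p_k/q_k = 13/1
k=2  a_k=2  p_k/q_k = 38/3
k=3  a_k=4  p_k/q_k = 165/13
k=4  a_k=1  p_k/q_k = 203/16
…
k=8  a_k=2  p_k/q_k = 8108/639
k=9  a_k=1  p_k/q_k = 11775/928
→ (11775, 928).  Check: 11775²=138650625, 161·928²=138650624, difference 1.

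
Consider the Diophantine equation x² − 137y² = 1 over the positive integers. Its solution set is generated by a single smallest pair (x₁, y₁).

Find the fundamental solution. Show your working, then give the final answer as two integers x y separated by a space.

[11; 1,2,2,1,1,2,2,1,22] for √137; ℓ=9 ⇒ convergent index 17
i=0: a=11 ⇒ p=11, q=1
…
i=4: a=1 ⇒ p=117, q=10
i=5: a=1 ⇒ p=199, q=17
…
i=11: a=2 ⇒ p=122279, q=10447
i=12: a=2 ⇒ p=285899, q=24426
…
i=16: a=2 ⇒ p=4286741, q=366241
i=17: a=1 ⇒ p=6083073, q=519712
fundamental: x₁=6083073, y₁=519712  (since 37003777123329 − 137·270100562944 = 1)

6083073 519712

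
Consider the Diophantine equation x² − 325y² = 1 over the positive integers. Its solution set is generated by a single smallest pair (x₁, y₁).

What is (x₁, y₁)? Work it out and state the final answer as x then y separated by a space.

649 36

[18; 36] for √325; ℓ=1 ⇒ convergent index 1
step 0: (18, 1)  from 18·(1,0) + (0,1)
step 1: (649, 36)  from 36·(18,1) + (1,0)
→ (649, 36).  Check: 649²=421201, 325·36²=421200, difference 1.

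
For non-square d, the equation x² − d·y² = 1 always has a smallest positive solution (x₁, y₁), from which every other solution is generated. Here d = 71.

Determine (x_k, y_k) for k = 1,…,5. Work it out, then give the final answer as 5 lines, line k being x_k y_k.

3480 413
24220799 2874480
168576757560 20006380387
1173294208396801 139244404619040
8166127521864977400 969141036142138013

√71 → a₀=8, period (2,2,1,7,1,2,2,16); ℓ=8 even so k=7
i=0: a=8 ⇒ p=8, q=1
…
i=5: a=1 ⇒ p=514, q=61
i=6: a=2 ⇒ p=1483, q=176
i=7: a=2 ⇒ p=3480, q=413
(x₁, y₁) = (3480, 413);  3480² − 71·413² = 1 ✓
n=2: (3480,413)∘(3480,413) = (3480·3480+71·413·413, 3480·413+413·3480) = (24220799,2874480)
n=3: (24220799,2874480)∘(3480,413) = (3480·24220799+71·413·2874480, 3480·2874480+413·24220799) = (168576757560,20006380387)
n=4: (168576757560,20006380387)∘(3480,413) = (3480·168576757560+71·413·20006380387, 3480·20006380387+413·168576757560) = (1173294208396801,139244404619040)
n=5: (1173294208396801,139244404619040)∘(3480,413) = (3480·1173294208396801+71·413·139244404619040, 3480·139244404619040+413·1173294208396801) = (8166127521864977400,969141036142138013)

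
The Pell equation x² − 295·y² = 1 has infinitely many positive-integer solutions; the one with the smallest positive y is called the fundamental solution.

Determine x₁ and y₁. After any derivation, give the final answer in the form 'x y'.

√295 = [17; 5,1,2,3,2,6,2,3,2,1,5,34, …], period ℓ=12 (even) → k=11
k=0  a_k=17  p_k/q_k = 17/1
…
k=2  a_k=1  p_k/q_k = 103/6
k=3  a_k=2  p_k/q_k = 292/17
k=4  a_k=3  p_k/q_k = 979/57
…
k=6  a_k=6  p_k/q_k = 14479/843
…
k=8  a_k=3  p_k/q_k = 108103/6294
k=9  a_k=2  p_k/q_k = 247414/14405
k=10  a_k=1  p_k/q_k = 355517/20699
k=11  a_k=5  p_k/q_k = 2024999/117900
fundamental: x₁=2024999, y₁=117900  (since 4100620950001 − 295·13900410000 = 1)

2024999 117900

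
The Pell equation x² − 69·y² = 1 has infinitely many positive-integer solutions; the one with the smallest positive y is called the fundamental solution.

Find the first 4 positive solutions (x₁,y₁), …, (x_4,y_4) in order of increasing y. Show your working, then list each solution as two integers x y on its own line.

7775 936
120901249 14554800
1880014414175 226327139064
29234224019520001 3519386997890400

√69 → a₀=8, period (3,3,1,4,1,3,3,16); ℓ=8 even so k=7
a_0=8:  p_0=8·1+0=8,  q_0=8·0+1=1
a_1=3:  p_1=3·8+1=25,  q_1=3·1+0=3
a_2=3:  p_2=3·25+8=83,  q_2=3·3+1=10
…
a_5=1:  p_5=1·515+108=623,  q_5=1·62+13=75
a_6=3:  p_6=3·623+515=2384,  q_6=3·75+62=287
a_7=3:  p_7=3·2384+623=7775,  q_7=3·287+75=936
→ (7775, 936).  Check: 7775²=60450625, 69·936²=60450624, difference 1.
(x_2, y_2) = (7775·7775 + 69·936·936, 7775·936 + 936·7775) = (120901249, 14554800)
(x_3, y_3) = (7775·120901249 + 69·936·14554800, 7775·14554800 + 936·120901249) = (1880014414175, 226327139064)
(x_4, y_4) = (7775·1880014414175 + 69·936·226327139064, 7775·226327139064 + 936·1880014414175) = (29234224019520001, 3519386997890400)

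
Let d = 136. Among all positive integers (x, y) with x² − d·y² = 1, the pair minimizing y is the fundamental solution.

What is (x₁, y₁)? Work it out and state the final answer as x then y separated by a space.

d=136: √d = [11; 1,1,1,22] (ℓ=4, even), read p_3/q_3
a_0=11:  p_0=11·1+0=11,  q_0=11·0+1=1
…
a_2=1:  p_2=1·12+11=23,  q_2=1·1+1=2
a_3=1:  p_3=1·23+12=35,  q_3=1·2+1=3
(x₁, y₁) = (35, 3);  35² − 136·3² = 1 ✓

35 3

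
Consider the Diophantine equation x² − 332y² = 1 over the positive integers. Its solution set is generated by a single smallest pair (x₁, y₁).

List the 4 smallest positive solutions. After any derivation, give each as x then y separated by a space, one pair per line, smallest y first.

d=332: √d = [18; 4,1,1,8,1,1,4,36] (ℓ=8, even), read p_7/q_7
a_0=18:  p_0=18·1+0=18,  q_0=18·0+1=1
…
a_4=8:  p_4=8·164+91=1403,  q_4=8·9+5=77
…
a_6=1:  p_6=1·1567+1403=2970,  q_6=1·86+77=163
a_7=4:  p_7=4·2970+1567=13447,  q_7=4·163+86=738
fundamental: x₁=13447, y₁=738  (since 180821809 − 332·544644 = 1)
(13447+738√332)^2 = 361643617 + 19847772√332
(13447+738√332)^3 = 9726043422151 + 533785979430√332
(13447+738√332)^4 = 261572211433685377 + 14355640110942648√332

13447 738
361643617 19847772
9726043422151 533785979430
261572211433685377 14355640110942648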